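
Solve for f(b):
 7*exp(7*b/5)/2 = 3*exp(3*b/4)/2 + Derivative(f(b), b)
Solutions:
 f(b) = C1 + 5*exp(7*b/5)/2 - 2*exp(3*b/4)


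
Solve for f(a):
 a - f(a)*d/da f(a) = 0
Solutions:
 f(a) = -sqrt(C1 + a^2)
 f(a) = sqrt(C1 + a^2)


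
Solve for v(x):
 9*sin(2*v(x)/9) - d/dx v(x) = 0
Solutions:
 -9*x + 9*log(cos(2*v(x)/9) - 1)/4 - 9*log(cos(2*v(x)/9) + 1)/4 = C1


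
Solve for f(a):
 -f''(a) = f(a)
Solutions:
 f(a) = C1*sin(a) + C2*cos(a)


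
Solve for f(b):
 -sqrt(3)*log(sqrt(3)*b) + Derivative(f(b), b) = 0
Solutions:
 f(b) = C1 + sqrt(3)*b*log(b) - sqrt(3)*b + sqrt(3)*b*log(3)/2


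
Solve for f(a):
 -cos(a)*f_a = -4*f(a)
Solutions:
 f(a) = C1*(sin(a)^2 + 2*sin(a) + 1)/(sin(a)^2 - 2*sin(a) + 1)


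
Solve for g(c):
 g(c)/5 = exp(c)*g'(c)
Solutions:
 g(c) = C1*exp(-exp(-c)/5)


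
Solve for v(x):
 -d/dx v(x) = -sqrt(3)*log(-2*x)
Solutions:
 v(x) = C1 + sqrt(3)*x*log(-x) + sqrt(3)*x*(-1 + log(2))


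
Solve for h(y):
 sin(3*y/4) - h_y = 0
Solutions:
 h(y) = C1 - 4*cos(3*y/4)/3


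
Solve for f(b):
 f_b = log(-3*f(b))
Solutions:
 -Integral(1/(log(-_y) + log(3)), (_y, f(b))) = C1 - b


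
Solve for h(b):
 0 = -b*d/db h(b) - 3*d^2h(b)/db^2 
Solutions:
 h(b) = C1 + C2*erf(sqrt(6)*b/6)


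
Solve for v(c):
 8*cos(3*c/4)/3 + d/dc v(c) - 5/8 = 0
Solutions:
 v(c) = C1 + 5*c/8 - 32*sin(3*c/4)/9


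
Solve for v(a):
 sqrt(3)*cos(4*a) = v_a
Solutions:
 v(a) = C1 + sqrt(3)*sin(4*a)/4


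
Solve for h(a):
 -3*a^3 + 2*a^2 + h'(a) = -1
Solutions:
 h(a) = C1 + 3*a^4/4 - 2*a^3/3 - a


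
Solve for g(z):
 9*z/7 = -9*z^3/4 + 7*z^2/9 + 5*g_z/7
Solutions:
 g(z) = C1 + 63*z^4/80 - 49*z^3/135 + 9*z^2/10


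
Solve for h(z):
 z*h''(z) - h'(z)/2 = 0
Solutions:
 h(z) = C1 + C2*z^(3/2)


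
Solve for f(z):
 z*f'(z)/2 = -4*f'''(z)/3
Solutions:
 f(z) = C1 + Integral(C2*airyai(-3^(1/3)*z/2) + C3*airybi(-3^(1/3)*z/2), z)


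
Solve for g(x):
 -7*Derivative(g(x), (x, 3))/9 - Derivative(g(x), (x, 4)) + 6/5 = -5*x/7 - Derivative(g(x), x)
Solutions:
 g(x) = C1 + C2*exp(-x*(98*2^(1/3)/(81*sqrt(54933) + 18997)^(1/3) + 28 + 2^(2/3)*(81*sqrt(54933) + 18997)^(1/3))/108)*sin(2^(1/3)*sqrt(3)*x*(-2^(1/3)*(81*sqrt(54933) + 18997)^(1/3) + 98/(81*sqrt(54933) + 18997)^(1/3))/108) + C3*exp(-x*(98*2^(1/3)/(81*sqrt(54933) + 18997)^(1/3) + 28 + 2^(2/3)*(81*sqrt(54933) + 18997)^(1/3))/108)*cos(2^(1/3)*sqrt(3)*x*(-2^(1/3)*(81*sqrt(54933) + 18997)^(1/3) + 98/(81*sqrt(54933) + 18997)^(1/3))/108) + C4*exp(x*(-14 + 98*2^(1/3)/(81*sqrt(54933) + 18997)^(1/3) + 2^(2/3)*(81*sqrt(54933) + 18997)^(1/3))/54) - 5*x^2/14 - 6*x/5


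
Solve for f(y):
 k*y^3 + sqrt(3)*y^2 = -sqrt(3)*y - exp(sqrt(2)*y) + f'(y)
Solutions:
 f(y) = C1 + k*y^4/4 + sqrt(3)*y^3/3 + sqrt(3)*y^2/2 + sqrt(2)*exp(sqrt(2)*y)/2


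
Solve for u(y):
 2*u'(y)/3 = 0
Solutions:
 u(y) = C1


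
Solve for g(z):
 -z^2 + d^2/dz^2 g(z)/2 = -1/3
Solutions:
 g(z) = C1 + C2*z + z^4/6 - z^2/3


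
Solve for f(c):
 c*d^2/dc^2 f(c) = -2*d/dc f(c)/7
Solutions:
 f(c) = C1 + C2*c^(5/7)


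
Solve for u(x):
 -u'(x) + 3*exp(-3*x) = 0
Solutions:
 u(x) = C1 - exp(-3*x)


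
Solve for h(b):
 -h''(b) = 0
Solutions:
 h(b) = C1 + C2*b


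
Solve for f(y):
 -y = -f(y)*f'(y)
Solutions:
 f(y) = -sqrt(C1 + y^2)
 f(y) = sqrt(C1 + y^2)


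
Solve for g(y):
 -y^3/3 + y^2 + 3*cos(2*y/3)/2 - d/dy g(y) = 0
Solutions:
 g(y) = C1 - y^4/12 + y^3/3 + 9*sin(2*y/3)/4


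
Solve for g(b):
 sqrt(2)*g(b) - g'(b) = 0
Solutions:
 g(b) = C1*exp(sqrt(2)*b)


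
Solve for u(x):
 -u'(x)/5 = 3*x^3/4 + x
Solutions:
 u(x) = C1 - 15*x^4/16 - 5*x^2/2


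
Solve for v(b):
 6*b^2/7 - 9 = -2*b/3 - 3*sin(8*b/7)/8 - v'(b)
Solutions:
 v(b) = C1 - 2*b^3/7 - b^2/3 + 9*b + 21*cos(8*b/7)/64


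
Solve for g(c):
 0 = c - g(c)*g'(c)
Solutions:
 g(c) = -sqrt(C1 + c^2)
 g(c) = sqrt(C1 + c^2)


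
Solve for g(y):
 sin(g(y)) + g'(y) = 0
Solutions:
 g(y) = -acos((-C1 - exp(2*y))/(C1 - exp(2*y))) + 2*pi
 g(y) = acos((-C1 - exp(2*y))/(C1 - exp(2*y)))


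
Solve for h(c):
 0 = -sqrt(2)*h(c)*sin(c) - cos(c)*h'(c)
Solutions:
 h(c) = C1*cos(c)^(sqrt(2))


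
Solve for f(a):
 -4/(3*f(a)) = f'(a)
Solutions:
 f(a) = -sqrt(C1 - 24*a)/3
 f(a) = sqrt(C1 - 24*a)/3


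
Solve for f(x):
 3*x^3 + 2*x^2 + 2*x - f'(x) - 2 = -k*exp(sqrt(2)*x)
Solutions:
 f(x) = C1 + sqrt(2)*k*exp(sqrt(2)*x)/2 + 3*x^4/4 + 2*x^3/3 + x^2 - 2*x


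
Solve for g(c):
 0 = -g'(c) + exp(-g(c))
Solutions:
 g(c) = log(C1 + c)


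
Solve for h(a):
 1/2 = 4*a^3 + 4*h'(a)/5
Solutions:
 h(a) = C1 - 5*a^4/4 + 5*a/8


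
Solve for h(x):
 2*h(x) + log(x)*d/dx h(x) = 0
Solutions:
 h(x) = C1*exp(-2*li(x))


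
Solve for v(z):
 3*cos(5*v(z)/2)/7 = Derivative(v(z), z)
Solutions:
 -3*z/7 - log(sin(5*v(z)/2) - 1)/5 + log(sin(5*v(z)/2) + 1)/5 = C1


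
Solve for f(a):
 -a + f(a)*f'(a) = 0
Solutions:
 f(a) = -sqrt(C1 + a^2)
 f(a) = sqrt(C1 + a^2)


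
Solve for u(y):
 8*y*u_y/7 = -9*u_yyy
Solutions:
 u(y) = C1 + Integral(C2*airyai(-2*147^(1/3)*y/21) + C3*airybi(-2*147^(1/3)*y/21), y)


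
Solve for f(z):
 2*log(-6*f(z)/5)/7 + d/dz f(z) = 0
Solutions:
 7*Integral(1/(log(-_y) - log(5) + log(6)), (_y, f(z)))/2 = C1 - z


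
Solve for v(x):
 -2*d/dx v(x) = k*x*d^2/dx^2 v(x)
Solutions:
 v(x) = C1 + x^(((re(k) - 2)*re(k) + im(k)^2)/(re(k)^2 + im(k)^2))*(C2*sin(2*log(x)*Abs(im(k))/(re(k)^2 + im(k)^2)) + C3*cos(2*log(x)*im(k)/(re(k)^2 + im(k)^2)))


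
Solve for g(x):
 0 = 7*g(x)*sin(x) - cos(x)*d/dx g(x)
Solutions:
 g(x) = C1/cos(x)^7


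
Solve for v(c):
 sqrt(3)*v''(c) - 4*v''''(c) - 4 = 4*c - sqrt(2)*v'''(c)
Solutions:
 v(c) = C1 + C2*c + C3*exp(sqrt(2)*c*(1 - sqrt(1 + 8*sqrt(3)))/8) + C4*exp(sqrt(2)*c*(1 + sqrt(1 + 8*sqrt(3)))/8) + 2*sqrt(3)*c^3/9 + 2*c^2*(-sqrt(2) + sqrt(3))/3


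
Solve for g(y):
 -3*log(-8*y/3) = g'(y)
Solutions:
 g(y) = C1 - 3*y*log(-y) + 3*y*(-3*log(2) + 1 + log(3))


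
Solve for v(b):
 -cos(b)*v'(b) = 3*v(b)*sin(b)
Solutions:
 v(b) = C1*cos(b)^3


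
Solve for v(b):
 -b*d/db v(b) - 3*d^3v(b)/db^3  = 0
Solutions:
 v(b) = C1 + Integral(C2*airyai(-3^(2/3)*b/3) + C3*airybi(-3^(2/3)*b/3), b)


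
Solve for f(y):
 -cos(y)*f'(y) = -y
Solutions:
 f(y) = C1 + Integral(y/cos(y), y)


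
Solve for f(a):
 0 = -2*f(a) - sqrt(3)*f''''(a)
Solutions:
 f(a) = (C1*sin(2^(3/4)*3^(7/8)*a/6) + C2*cos(2^(3/4)*3^(7/8)*a/6))*exp(-2^(3/4)*3^(7/8)*a/6) + (C3*sin(2^(3/4)*3^(7/8)*a/6) + C4*cos(2^(3/4)*3^(7/8)*a/6))*exp(2^(3/4)*3^(7/8)*a/6)


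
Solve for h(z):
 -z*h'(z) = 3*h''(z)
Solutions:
 h(z) = C1 + C2*erf(sqrt(6)*z/6)


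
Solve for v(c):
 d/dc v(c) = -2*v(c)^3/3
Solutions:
 v(c) = -sqrt(6)*sqrt(-1/(C1 - 2*c))/2
 v(c) = sqrt(6)*sqrt(-1/(C1 - 2*c))/2


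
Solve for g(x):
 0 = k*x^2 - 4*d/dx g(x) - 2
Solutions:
 g(x) = C1 + k*x^3/12 - x/2


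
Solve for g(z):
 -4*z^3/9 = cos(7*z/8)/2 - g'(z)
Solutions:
 g(z) = C1 + z^4/9 + 4*sin(7*z/8)/7


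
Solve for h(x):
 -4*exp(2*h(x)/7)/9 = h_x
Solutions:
 h(x) = 7*log(-sqrt(-1/(C1 - 4*x))) - 7*log(2) + 7*log(3) + 7*log(14)/2
 h(x) = 7*log(-1/(C1 - 4*x))/2 - 7*log(2) + 7*log(3) + 7*log(14)/2


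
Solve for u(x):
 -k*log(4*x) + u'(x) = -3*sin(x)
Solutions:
 u(x) = C1 + k*x*(log(x) - 1) + 2*k*x*log(2) + 3*cos(x)


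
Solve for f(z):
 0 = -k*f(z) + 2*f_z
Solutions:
 f(z) = C1*exp(k*z/2)


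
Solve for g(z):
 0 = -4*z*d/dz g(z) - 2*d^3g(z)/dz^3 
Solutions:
 g(z) = C1 + Integral(C2*airyai(-2^(1/3)*z) + C3*airybi(-2^(1/3)*z), z)


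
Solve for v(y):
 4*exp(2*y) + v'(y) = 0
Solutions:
 v(y) = C1 - 2*exp(2*y)


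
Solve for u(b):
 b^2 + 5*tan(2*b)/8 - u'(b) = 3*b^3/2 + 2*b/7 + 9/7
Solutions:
 u(b) = C1 - 3*b^4/8 + b^3/3 - b^2/7 - 9*b/7 - 5*log(cos(2*b))/16


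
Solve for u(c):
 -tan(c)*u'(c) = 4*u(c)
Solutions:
 u(c) = C1/sin(c)^4


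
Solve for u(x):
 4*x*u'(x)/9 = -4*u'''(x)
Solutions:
 u(x) = C1 + Integral(C2*airyai(-3^(1/3)*x/3) + C3*airybi(-3^(1/3)*x/3), x)


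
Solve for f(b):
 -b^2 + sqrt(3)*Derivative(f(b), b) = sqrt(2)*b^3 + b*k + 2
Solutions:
 f(b) = C1 + sqrt(6)*b^4/12 + sqrt(3)*b^3/9 + sqrt(3)*b^2*k/6 + 2*sqrt(3)*b/3


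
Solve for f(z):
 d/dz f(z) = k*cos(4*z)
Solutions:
 f(z) = C1 + k*sin(4*z)/4


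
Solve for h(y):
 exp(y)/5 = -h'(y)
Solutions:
 h(y) = C1 - exp(y)/5


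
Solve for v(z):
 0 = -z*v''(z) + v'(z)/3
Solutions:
 v(z) = C1 + C2*z^(4/3)


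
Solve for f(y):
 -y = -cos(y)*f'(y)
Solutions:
 f(y) = C1 + Integral(y/cos(y), y)


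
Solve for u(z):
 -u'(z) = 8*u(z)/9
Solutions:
 u(z) = C1*exp(-8*z/9)


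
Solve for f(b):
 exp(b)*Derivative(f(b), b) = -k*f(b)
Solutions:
 f(b) = C1*exp(k*exp(-b))


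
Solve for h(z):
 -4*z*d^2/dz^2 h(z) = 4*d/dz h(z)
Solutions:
 h(z) = C1 + C2*log(z)


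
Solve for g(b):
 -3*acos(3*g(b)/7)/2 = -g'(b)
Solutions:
 Integral(1/acos(3*_y/7), (_y, g(b))) = C1 + 3*b/2


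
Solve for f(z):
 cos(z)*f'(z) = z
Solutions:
 f(z) = C1 + Integral(z/cos(z), z)


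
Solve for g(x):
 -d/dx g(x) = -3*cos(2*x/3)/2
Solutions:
 g(x) = C1 + 9*sin(2*x/3)/4


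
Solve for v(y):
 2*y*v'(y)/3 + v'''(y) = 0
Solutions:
 v(y) = C1 + Integral(C2*airyai(-2^(1/3)*3^(2/3)*y/3) + C3*airybi(-2^(1/3)*3^(2/3)*y/3), y)


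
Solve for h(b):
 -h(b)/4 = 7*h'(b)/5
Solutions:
 h(b) = C1*exp(-5*b/28)


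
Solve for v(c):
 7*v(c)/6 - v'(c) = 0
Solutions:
 v(c) = C1*exp(7*c/6)


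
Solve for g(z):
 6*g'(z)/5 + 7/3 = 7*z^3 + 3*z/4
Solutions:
 g(z) = C1 + 35*z^4/24 + 5*z^2/16 - 35*z/18


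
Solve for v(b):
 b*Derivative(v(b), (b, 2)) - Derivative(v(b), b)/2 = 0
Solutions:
 v(b) = C1 + C2*b^(3/2)


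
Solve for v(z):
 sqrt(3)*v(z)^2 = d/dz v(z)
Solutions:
 v(z) = -1/(C1 + sqrt(3)*z)


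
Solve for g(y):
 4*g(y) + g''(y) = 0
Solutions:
 g(y) = C1*sin(2*y) + C2*cos(2*y)


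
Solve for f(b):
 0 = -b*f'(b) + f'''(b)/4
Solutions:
 f(b) = C1 + Integral(C2*airyai(2^(2/3)*b) + C3*airybi(2^(2/3)*b), b)


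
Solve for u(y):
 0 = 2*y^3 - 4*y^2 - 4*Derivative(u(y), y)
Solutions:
 u(y) = C1 + y^4/8 - y^3/3


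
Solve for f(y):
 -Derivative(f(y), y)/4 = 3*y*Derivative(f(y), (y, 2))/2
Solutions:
 f(y) = C1 + C2*y^(5/6)


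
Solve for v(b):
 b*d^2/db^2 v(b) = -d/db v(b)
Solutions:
 v(b) = C1 + C2*log(b)


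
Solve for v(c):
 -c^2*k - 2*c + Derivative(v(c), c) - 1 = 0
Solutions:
 v(c) = C1 + c^3*k/3 + c^2 + c


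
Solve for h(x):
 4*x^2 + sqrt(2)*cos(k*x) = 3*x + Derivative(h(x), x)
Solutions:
 h(x) = C1 + 4*x^3/3 - 3*x^2/2 + sqrt(2)*sin(k*x)/k


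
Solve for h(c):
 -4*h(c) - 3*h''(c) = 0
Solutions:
 h(c) = C1*sin(2*sqrt(3)*c/3) + C2*cos(2*sqrt(3)*c/3)


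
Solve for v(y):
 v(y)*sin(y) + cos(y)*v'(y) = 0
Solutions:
 v(y) = C1*cos(y)


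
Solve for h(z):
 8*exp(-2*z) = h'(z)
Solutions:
 h(z) = C1 - 4*exp(-2*z)


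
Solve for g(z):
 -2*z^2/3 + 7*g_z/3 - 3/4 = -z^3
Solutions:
 g(z) = C1 - 3*z^4/28 + 2*z^3/21 + 9*z/28


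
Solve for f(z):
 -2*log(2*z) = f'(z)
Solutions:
 f(z) = C1 - 2*z*log(z) - z*log(4) + 2*z


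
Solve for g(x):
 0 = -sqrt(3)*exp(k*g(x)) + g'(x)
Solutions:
 g(x) = Piecewise((log(-1/(C1*k + sqrt(3)*k*x))/k, Ne(k, 0)), (nan, True))
 g(x) = Piecewise((C1 + sqrt(3)*x, Eq(k, 0)), (nan, True))


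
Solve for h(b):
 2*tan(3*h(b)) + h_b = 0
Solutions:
 h(b) = -asin(C1*exp(-6*b))/3 + pi/3
 h(b) = asin(C1*exp(-6*b))/3


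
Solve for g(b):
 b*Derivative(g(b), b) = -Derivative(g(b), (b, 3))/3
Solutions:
 g(b) = C1 + Integral(C2*airyai(-3^(1/3)*b) + C3*airybi(-3^(1/3)*b), b)


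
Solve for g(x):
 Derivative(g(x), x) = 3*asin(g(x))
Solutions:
 Integral(1/asin(_y), (_y, g(x))) = C1 + 3*x


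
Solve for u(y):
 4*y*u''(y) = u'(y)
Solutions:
 u(y) = C1 + C2*y^(5/4)


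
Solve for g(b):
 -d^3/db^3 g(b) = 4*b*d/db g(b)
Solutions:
 g(b) = C1 + Integral(C2*airyai(-2^(2/3)*b) + C3*airybi(-2^(2/3)*b), b)


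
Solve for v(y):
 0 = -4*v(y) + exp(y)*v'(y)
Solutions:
 v(y) = C1*exp(-4*exp(-y))


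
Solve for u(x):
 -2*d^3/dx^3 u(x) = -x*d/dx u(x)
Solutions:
 u(x) = C1 + Integral(C2*airyai(2^(2/3)*x/2) + C3*airybi(2^(2/3)*x/2), x)


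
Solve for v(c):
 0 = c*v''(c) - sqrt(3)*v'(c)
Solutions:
 v(c) = C1 + C2*c^(1 + sqrt(3))


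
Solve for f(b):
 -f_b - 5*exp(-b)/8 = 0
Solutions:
 f(b) = C1 + 5*exp(-b)/8


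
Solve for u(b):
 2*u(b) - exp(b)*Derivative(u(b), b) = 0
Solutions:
 u(b) = C1*exp(-2*exp(-b))


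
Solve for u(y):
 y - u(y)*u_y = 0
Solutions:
 u(y) = -sqrt(C1 + y^2)
 u(y) = sqrt(C1 + y^2)


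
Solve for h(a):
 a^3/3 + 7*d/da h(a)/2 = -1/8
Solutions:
 h(a) = C1 - a^4/42 - a/28


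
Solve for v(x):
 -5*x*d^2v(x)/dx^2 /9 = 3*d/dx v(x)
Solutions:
 v(x) = C1 + C2/x^(22/5)


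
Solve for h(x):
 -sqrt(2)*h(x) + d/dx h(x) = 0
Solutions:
 h(x) = C1*exp(sqrt(2)*x)


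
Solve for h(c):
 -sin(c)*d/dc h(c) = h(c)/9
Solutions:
 h(c) = C1*(cos(c) + 1)^(1/18)/(cos(c) - 1)^(1/18)


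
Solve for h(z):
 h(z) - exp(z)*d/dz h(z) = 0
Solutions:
 h(z) = C1*exp(-exp(-z))


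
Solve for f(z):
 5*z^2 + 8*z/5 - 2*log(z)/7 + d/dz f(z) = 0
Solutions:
 f(z) = C1 - 5*z^3/3 - 4*z^2/5 + 2*z*log(z)/7 - 2*z/7


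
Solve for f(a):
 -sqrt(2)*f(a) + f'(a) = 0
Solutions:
 f(a) = C1*exp(sqrt(2)*a)


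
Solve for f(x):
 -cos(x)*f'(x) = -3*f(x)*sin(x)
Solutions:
 f(x) = C1/cos(x)^3


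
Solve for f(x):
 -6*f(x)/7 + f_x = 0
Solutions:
 f(x) = C1*exp(6*x/7)


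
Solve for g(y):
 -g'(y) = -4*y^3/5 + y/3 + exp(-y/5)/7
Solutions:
 g(y) = C1 + y^4/5 - y^2/6 + 5*exp(-y/5)/7


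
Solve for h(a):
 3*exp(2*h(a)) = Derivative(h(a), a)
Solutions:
 h(a) = log(-sqrt(-1/(C1 + 3*a))) - log(2)/2
 h(a) = log(-1/(C1 + 3*a))/2 - log(2)/2


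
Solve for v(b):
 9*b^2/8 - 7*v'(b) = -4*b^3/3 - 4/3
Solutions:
 v(b) = C1 + b^4/21 + 3*b^3/56 + 4*b/21


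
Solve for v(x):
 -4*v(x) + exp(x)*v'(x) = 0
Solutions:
 v(x) = C1*exp(-4*exp(-x))


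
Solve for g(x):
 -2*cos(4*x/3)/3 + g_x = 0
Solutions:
 g(x) = C1 + sin(4*x/3)/2


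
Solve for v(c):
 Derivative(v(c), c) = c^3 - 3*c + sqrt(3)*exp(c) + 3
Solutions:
 v(c) = C1 + c^4/4 - 3*c^2/2 + 3*c + sqrt(3)*exp(c)


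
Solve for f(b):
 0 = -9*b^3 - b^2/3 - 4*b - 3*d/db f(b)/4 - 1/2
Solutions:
 f(b) = C1 - 3*b^4 - 4*b^3/27 - 8*b^2/3 - 2*b/3


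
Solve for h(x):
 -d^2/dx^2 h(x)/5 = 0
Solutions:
 h(x) = C1 + C2*x


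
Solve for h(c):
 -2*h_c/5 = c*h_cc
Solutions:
 h(c) = C1 + C2*c^(3/5)


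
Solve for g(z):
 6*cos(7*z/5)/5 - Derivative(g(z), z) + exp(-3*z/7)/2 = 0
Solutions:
 g(z) = C1 + 6*sin(7*z/5)/7 - 7*exp(-3*z/7)/6


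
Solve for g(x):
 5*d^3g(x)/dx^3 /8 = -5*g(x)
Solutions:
 g(x) = C3*exp(-2*x) + (C1*sin(sqrt(3)*x) + C2*cos(sqrt(3)*x))*exp(x)


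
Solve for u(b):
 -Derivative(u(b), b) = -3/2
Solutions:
 u(b) = C1 + 3*b/2


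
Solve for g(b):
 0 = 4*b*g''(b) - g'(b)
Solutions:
 g(b) = C1 + C2*b^(5/4)


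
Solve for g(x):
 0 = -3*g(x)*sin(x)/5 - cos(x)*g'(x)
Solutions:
 g(x) = C1*cos(x)^(3/5)


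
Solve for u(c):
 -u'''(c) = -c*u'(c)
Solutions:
 u(c) = C1 + Integral(C2*airyai(c) + C3*airybi(c), c)


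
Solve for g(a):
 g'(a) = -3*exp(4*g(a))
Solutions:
 g(a) = log(-I*(1/(C1 + 12*a))^(1/4))
 g(a) = log(I*(1/(C1 + 12*a))^(1/4))
 g(a) = log(-(1/(C1 + 12*a))^(1/4))
 g(a) = log(1/(C1 + 12*a))/4


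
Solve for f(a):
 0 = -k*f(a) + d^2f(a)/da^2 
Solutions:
 f(a) = C1*exp(-a*sqrt(k)) + C2*exp(a*sqrt(k))


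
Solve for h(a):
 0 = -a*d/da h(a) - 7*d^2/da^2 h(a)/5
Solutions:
 h(a) = C1 + C2*erf(sqrt(70)*a/14)


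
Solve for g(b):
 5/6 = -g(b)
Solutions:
 g(b) = -5/6


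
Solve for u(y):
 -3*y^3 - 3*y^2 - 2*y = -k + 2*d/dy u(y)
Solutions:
 u(y) = C1 + k*y/2 - 3*y^4/8 - y^3/2 - y^2/2


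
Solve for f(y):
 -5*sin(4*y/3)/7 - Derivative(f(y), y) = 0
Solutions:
 f(y) = C1 + 15*cos(4*y/3)/28


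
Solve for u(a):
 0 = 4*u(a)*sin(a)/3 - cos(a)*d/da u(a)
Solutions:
 u(a) = C1/cos(a)^(4/3)


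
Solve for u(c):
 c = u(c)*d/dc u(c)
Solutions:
 u(c) = -sqrt(C1 + c^2)
 u(c) = sqrt(C1 + c^2)


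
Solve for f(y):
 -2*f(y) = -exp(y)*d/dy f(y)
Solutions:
 f(y) = C1*exp(-2*exp(-y))


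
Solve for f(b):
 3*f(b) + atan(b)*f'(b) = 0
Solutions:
 f(b) = C1*exp(-3*Integral(1/atan(b), b))


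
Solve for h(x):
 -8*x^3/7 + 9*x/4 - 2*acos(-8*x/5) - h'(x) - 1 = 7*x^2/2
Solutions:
 h(x) = C1 - 2*x^4/7 - 7*x^3/6 + 9*x^2/8 - 2*x*acos(-8*x/5) - x - sqrt(25 - 64*x^2)/4


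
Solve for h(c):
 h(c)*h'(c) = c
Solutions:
 h(c) = -sqrt(C1 + c^2)
 h(c) = sqrt(C1 + c^2)


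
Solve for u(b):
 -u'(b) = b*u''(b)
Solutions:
 u(b) = C1 + C2*log(b)


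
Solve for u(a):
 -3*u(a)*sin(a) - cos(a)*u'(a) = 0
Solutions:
 u(a) = C1*cos(a)^3


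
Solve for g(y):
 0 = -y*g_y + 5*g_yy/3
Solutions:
 g(y) = C1 + C2*erfi(sqrt(30)*y/10)


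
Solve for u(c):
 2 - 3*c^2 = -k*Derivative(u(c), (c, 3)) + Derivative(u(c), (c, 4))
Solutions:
 u(c) = C1 + C2*c + C3*c^2 + C4*exp(c*k) + c^5/(20*k) + c^4/(4*k^2) + c^3*(-1/3 + k^(-2))/k


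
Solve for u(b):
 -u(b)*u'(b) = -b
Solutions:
 u(b) = -sqrt(C1 + b^2)
 u(b) = sqrt(C1 + b^2)


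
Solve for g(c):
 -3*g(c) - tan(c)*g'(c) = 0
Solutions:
 g(c) = C1/sin(c)^3


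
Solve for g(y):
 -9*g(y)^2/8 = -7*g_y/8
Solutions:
 g(y) = -7/(C1 + 9*y)


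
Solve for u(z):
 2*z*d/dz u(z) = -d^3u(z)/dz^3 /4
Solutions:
 u(z) = C1 + Integral(C2*airyai(-2*z) + C3*airybi(-2*z), z)


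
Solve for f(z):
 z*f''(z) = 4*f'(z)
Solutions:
 f(z) = C1 + C2*z^5


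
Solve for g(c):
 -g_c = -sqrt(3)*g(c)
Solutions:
 g(c) = C1*exp(sqrt(3)*c)


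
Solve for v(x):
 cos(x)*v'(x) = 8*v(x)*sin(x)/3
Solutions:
 v(x) = C1/cos(x)^(8/3)


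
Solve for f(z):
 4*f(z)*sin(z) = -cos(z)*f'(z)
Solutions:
 f(z) = C1*cos(z)^4


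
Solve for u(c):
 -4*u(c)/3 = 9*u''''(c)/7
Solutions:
 u(c) = (C1*sin(21^(1/4)*c/3) + C2*cos(21^(1/4)*c/3))*exp(-21^(1/4)*c/3) + (C3*sin(21^(1/4)*c/3) + C4*cos(21^(1/4)*c/3))*exp(21^(1/4)*c/3)


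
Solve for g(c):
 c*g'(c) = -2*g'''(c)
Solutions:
 g(c) = C1 + Integral(C2*airyai(-2^(2/3)*c/2) + C3*airybi(-2^(2/3)*c/2), c)


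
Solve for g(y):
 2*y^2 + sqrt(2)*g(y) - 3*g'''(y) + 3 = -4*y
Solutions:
 g(y) = C3*exp(2^(1/6)*3^(2/3)*y/3) - sqrt(2)*y^2 - 2*sqrt(2)*y + (C1*sin(6^(1/6)*y/2) + C2*cos(6^(1/6)*y/2))*exp(-2^(1/6)*3^(2/3)*y/6) - 3*sqrt(2)/2


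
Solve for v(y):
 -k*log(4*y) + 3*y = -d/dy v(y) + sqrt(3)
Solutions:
 v(y) = C1 + k*y*log(y) - k*y + k*y*log(4) - 3*y^2/2 + sqrt(3)*y


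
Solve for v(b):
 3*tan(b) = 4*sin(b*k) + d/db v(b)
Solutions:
 v(b) = C1 - 4*Piecewise((-cos(b*k)/k, Ne(k, 0)), (0, True)) - 3*log(cos(b))


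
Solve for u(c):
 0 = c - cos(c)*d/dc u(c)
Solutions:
 u(c) = C1 + Integral(c/cos(c), c)


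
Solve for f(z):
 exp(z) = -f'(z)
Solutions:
 f(z) = C1 - exp(z)


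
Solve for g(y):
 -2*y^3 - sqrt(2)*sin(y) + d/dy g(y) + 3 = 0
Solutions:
 g(y) = C1 + y^4/2 - 3*y - sqrt(2)*cos(y)


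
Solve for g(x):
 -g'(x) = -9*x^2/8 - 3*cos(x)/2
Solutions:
 g(x) = C1 + 3*x^3/8 + 3*sin(x)/2


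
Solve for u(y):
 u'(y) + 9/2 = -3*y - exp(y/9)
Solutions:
 u(y) = C1 - 3*y^2/2 - 9*y/2 - 9*exp(y/9)


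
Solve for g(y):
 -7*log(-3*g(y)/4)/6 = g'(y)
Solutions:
 6*Integral(1/(log(-_y) - 2*log(2) + log(3)), (_y, g(y)))/7 = C1 - y


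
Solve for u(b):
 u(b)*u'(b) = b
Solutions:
 u(b) = -sqrt(C1 + b^2)
 u(b) = sqrt(C1 + b^2)


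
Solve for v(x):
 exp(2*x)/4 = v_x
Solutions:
 v(x) = C1 + exp(2*x)/8


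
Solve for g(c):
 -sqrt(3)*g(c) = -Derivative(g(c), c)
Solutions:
 g(c) = C1*exp(sqrt(3)*c)


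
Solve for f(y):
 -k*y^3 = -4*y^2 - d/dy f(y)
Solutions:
 f(y) = C1 + k*y^4/4 - 4*y^3/3


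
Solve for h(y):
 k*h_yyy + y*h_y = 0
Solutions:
 h(y) = C1 + Integral(C2*airyai(y*(-1/k)^(1/3)) + C3*airybi(y*(-1/k)^(1/3)), y)


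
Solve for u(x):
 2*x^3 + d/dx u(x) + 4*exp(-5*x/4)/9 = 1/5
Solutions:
 u(x) = C1 - x^4/2 + x/5 + 16*exp(-5*x/4)/45


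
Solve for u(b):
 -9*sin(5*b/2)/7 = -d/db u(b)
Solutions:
 u(b) = C1 - 18*cos(5*b/2)/35


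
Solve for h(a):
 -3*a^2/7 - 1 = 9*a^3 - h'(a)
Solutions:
 h(a) = C1 + 9*a^4/4 + a^3/7 + a


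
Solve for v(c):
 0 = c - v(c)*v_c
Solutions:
 v(c) = -sqrt(C1 + c^2)
 v(c) = sqrt(C1 + c^2)


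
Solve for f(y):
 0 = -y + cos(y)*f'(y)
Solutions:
 f(y) = C1 + Integral(y/cos(y), y)


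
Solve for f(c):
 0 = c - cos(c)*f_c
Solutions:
 f(c) = C1 + Integral(c/cos(c), c)


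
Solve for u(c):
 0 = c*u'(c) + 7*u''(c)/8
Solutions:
 u(c) = C1 + C2*erf(2*sqrt(7)*c/7)


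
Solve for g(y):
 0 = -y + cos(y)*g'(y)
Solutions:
 g(y) = C1 + Integral(y/cos(y), y)


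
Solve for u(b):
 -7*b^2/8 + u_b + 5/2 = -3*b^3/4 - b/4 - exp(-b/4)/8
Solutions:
 u(b) = C1 - 3*b^4/16 + 7*b^3/24 - b^2/8 - 5*b/2 + exp(-b/4)/2


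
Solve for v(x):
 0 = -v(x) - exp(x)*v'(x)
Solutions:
 v(x) = C1*exp(exp(-x))


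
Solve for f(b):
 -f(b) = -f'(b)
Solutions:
 f(b) = C1*exp(b)


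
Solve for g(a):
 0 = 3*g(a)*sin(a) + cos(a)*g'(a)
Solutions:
 g(a) = C1*cos(a)^3


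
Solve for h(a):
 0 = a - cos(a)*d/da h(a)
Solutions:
 h(a) = C1 + Integral(a/cos(a), a)


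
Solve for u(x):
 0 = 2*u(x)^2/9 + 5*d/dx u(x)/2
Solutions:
 u(x) = 45/(C1 + 4*x)


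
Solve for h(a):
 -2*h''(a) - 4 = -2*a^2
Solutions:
 h(a) = C1 + C2*a + a^4/12 - a^2


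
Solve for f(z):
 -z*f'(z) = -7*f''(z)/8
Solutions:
 f(z) = C1 + C2*erfi(2*sqrt(7)*z/7)


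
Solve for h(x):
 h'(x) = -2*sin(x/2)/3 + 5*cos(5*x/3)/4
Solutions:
 h(x) = C1 + 3*sin(5*x/3)/4 + 4*cos(x/2)/3


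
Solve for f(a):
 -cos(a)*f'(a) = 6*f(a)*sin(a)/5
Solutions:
 f(a) = C1*cos(a)^(6/5)


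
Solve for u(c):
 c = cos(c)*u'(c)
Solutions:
 u(c) = C1 + Integral(c/cos(c), c)


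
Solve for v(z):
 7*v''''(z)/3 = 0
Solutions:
 v(z) = C1 + C2*z + C3*z^2 + C4*z^3


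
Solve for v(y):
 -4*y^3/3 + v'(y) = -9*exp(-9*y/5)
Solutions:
 v(y) = C1 + y^4/3 + 5*exp(-9*y/5)


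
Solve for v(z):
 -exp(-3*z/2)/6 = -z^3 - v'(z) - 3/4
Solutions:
 v(z) = C1 - z^4/4 - 3*z/4 - exp(-3*z/2)/9


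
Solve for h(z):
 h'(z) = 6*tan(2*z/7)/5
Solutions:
 h(z) = C1 - 21*log(cos(2*z/7))/5


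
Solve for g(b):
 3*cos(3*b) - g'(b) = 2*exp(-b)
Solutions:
 g(b) = C1 + sin(3*b) + 2*exp(-b)


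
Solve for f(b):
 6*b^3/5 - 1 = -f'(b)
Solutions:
 f(b) = C1 - 3*b^4/10 + b


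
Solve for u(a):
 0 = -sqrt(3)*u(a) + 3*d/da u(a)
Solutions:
 u(a) = C1*exp(sqrt(3)*a/3)


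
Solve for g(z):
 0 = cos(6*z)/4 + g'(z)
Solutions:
 g(z) = C1 - sin(6*z)/24


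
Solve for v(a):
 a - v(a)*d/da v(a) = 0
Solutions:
 v(a) = -sqrt(C1 + a^2)
 v(a) = sqrt(C1 + a^2)


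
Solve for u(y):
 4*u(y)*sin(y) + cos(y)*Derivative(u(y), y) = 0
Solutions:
 u(y) = C1*cos(y)^4


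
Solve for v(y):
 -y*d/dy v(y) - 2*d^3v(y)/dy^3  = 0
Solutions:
 v(y) = C1 + Integral(C2*airyai(-2^(2/3)*y/2) + C3*airybi(-2^(2/3)*y/2), y)


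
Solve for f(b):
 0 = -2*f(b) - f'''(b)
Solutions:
 f(b) = C3*exp(-2^(1/3)*b) + (C1*sin(2^(1/3)*sqrt(3)*b/2) + C2*cos(2^(1/3)*sqrt(3)*b/2))*exp(2^(1/3)*b/2)


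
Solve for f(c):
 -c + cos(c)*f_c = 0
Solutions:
 f(c) = C1 + Integral(c/cos(c), c)


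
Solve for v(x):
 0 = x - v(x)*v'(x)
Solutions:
 v(x) = -sqrt(C1 + x^2)
 v(x) = sqrt(C1 + x^2)


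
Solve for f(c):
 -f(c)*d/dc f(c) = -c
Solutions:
 f(c) = -sqrt(C1 + c^2)
 f(c) = sqrt(C1 + c^2)


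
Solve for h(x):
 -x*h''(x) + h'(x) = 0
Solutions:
 h(x) = C1 + C2*x^2


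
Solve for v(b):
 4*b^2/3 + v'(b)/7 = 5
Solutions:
 v(b) = C1 - 28*b^3/9 + 35*b


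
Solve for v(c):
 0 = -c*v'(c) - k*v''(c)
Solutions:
 v(c) = C1 + C2*sqrt(k)*erf(sqrt(2)*c*sqrt(1/k)/2)


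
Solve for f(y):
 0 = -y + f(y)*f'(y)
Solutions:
 f(y) = -sqrt(C1 + y^2)
 f(y) = sqrt(C1 + y^2)


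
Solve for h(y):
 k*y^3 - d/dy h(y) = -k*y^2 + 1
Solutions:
 h(y) = C1 + k*y^4/4 + k*y^3/3 - y


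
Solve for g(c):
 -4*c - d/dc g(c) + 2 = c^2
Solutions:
 g(c) = C1 - c^3/3 - 2*c^2 + 2*c


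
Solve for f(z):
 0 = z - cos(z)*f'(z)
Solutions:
 f(z) = C1 + Integral(z/cos(z), z)


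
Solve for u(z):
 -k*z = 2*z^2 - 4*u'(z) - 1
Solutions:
 u(z) = C1 + k*z^2/8 + z^3/6 - z/4


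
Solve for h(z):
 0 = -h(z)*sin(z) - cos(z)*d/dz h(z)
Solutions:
 h(z) = C1*cos(z)


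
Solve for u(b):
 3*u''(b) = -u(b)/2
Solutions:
 u(b) = C1*sin(sqrt(6)*b/6) + C2*cos(sqrt(6)*b/6)


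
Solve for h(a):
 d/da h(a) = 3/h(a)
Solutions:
 h(a) = -sqrt(C1 + 6*a)
 h(a) = sqrt(C1 + 6*a)


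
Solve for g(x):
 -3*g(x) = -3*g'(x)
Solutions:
 g(x) = C1*exp(x)


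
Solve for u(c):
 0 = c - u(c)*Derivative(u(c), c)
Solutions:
 u(c) = -sqrt(C1 + c^2)
 u(c) = sqrt(C1 + c^2)


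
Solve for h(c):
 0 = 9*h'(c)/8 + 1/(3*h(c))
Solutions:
 h(c) = -sqrt(C1 - 48*c)/9
 h(c) = sqrt(C1 - 48*c)/9


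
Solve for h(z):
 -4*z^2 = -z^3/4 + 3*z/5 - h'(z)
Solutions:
 h(z) = C1 - z^4/16 + 4*z^3/3 + 3*z^2/10


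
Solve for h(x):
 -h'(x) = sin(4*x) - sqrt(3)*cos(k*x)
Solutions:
 h(x) = C1 + cos(4*x)/4 + sqrt(3)*sin(k*x)/k


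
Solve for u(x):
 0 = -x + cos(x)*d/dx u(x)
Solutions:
 u(x) = C1 + Integral(x/cos(x), x)


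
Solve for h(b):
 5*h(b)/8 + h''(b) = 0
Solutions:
 h(b) = C1*sin(sqrt(10)*b/4) + C2*cos(sqrt(10)*b/4)


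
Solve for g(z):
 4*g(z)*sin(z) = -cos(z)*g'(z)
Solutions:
 g(z) = C1*cos(z)^4


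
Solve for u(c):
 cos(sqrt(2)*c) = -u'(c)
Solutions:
 u(c) = C1 - sqrt(2)*sin(sqrt(2)*c)/2


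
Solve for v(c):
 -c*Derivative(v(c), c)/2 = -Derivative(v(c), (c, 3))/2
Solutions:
 v(c) = C1 + Integral(C2*airyai(c) + C3*airybi(c), c)


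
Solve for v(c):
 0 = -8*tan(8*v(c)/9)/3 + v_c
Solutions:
 v(c) = -9*asin(C1*exp(64*c/27))/8 + 9*pi/8
 v(c) = 9*asin(C1*exp(64*c/27))/8


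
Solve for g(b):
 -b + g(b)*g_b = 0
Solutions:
 g(b) = -sqrt(C1 + b^2)
 g(b) = sqrt(C1 + b^2)


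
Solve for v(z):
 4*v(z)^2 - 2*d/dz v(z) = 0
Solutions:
 v(z) = -1/(C1 + 2*z)


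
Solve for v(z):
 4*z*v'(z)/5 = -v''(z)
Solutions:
 v(z) = C1 + C2*erf(sqrt(10)*z/5)


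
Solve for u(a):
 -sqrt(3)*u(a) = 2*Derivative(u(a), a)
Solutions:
 u(a) = C1*exp(-sqrt(3)*a/2)


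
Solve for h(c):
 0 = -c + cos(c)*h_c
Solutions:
 h(c) = C1 + Integral(c/cos(c), c)


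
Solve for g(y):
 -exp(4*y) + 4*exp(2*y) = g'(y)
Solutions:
 g(y) = C1 - exp(4*y)/4 + 2*exp(2*y)


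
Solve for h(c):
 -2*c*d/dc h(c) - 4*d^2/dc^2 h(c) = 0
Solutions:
 h(c) = C1 + C2*erf(c/2)


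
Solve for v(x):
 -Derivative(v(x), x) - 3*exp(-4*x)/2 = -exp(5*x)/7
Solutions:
 v(x) = C1 + exp(5*x)/35 + 3*exp(-4*x)/8


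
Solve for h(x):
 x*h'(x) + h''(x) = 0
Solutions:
 h(x) = C1 + C2*erf(sqrt(2)*x/2)


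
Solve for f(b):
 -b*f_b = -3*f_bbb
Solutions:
 f(b) = C1 + Integral(C2*airyai(3^(2/3)*b/3) + C3*airybi(3^(2/3)*b/3), b)


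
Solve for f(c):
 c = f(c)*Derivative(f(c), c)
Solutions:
 f(c) = -sqrt(C1 + c^2)
 f(c) = sqrt(C1 + c^2)


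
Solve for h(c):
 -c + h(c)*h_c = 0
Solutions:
 h(c) = -sqrt(C1 + c^2)
 h(c) = sqrt(C1 + c^2)


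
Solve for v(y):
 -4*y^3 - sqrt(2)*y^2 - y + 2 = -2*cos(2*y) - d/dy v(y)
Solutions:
 v(y) = C1 + y^4 + sqrt(2)*y^3/3 + y^2/2 - 2*y - 2*sin(y)*cos(y)


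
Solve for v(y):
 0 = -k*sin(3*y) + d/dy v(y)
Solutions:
 v(y) = C1 - k*cos(3*y)/3


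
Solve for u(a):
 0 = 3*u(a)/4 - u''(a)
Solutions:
 u(a) = C1*exp(-sqrt(3)*a/2) + C2*exp(sqrt(3)*a/2)


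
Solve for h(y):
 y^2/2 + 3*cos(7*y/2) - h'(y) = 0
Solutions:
 h(y) = C1 + y^3/6 + 6*sin(7*y/2)/7


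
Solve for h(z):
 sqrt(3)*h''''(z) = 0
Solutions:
 h(z) = C1 + C2*z + C3*z^2 + C4*z^3


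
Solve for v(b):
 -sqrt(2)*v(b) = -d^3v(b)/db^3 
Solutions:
 v(b) = C3*exp(2^(1/6)*b) + (C1*sin(2^(1/6)*sqrt(3)*b/2) + C2*cos(2^(1/6)*sqrt(3)*b/2))*exp(-2^(1/6)*b/2)


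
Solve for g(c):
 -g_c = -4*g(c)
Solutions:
 g(c) = C1*exp(4*c)


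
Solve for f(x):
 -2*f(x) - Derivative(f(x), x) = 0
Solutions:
 f(x) = C1*exp(-2*x)


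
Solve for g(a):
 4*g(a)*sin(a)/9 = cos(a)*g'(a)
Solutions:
 g(a) = C1/cos(a)^(4/9)


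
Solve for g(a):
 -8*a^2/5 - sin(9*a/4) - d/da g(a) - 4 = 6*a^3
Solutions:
 g(a) = C1 - 3*a^4/2 - 8*a^3/15 - 4*a + 4*cos(9*a/4)/9


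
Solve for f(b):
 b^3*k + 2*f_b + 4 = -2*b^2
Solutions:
 f(b) = C1 - b^4*k/8 - b^3/3 - 2*b


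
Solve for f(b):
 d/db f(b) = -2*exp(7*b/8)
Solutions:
 f(b) = C1 - 16*exp(7*b/8)/7


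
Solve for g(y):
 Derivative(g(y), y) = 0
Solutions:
 g(y) = C1


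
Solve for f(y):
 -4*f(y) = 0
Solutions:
 f(y) = 0


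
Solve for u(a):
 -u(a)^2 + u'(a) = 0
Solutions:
 u(a) = -1/(C1 + a)


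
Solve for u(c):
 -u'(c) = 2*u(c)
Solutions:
 u(c) = C1*exp(-2*c)


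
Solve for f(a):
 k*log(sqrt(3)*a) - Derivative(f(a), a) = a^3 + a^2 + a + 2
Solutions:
 f(a) = C1 - a^4/4 - a^3/3 - a^2/2 + a*k*log(a) - a*k + a*k*log(3)/2 - 2*a


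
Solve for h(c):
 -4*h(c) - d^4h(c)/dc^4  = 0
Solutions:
 h(c) = (C1*sin(c) + C2*cos(c))*exp(-c) + (C3*sin(c) + C4*cos(c))*exp(c)


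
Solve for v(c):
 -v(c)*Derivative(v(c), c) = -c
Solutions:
 v(c) = -sqrt(C1 + c^2)
 v(c) = sqrt(C1 + c^2)


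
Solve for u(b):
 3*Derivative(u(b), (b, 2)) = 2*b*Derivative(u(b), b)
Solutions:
 u(b) = C1 + C2*erfi(sqrt(3)*b/3)


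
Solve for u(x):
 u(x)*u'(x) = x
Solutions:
 u(x) = -sqrt(C1 + x^2)
 u(x) = sqrt(C1 + x^2)


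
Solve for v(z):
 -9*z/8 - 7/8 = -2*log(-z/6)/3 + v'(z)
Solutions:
 v(z) = C1 - 9*z^2/16 + 2*z*log(-z)/3 + z*(-37 - 16*log(6))/24


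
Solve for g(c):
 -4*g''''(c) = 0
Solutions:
 g(c) = C1 + C2*c + C3*c^2 + C4*c^3


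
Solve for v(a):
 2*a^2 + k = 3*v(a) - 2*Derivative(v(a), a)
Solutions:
 v(a) = C1*exp(3*a/2) + 2*a^2/3 + 8*a/9 + k/3 + 16/27


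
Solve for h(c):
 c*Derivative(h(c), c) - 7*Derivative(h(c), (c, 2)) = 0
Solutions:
 h(c) = C1 + C2*erfi(sqrt(14)*c/14)


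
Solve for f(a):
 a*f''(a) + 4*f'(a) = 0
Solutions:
 f(a) = C1 + C2/a^3


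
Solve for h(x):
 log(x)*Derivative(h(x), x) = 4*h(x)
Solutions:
 h(x) = C1*exp(4*li(x))


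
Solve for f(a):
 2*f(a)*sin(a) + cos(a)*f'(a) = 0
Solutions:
 f(a) = C1*cos(a)^2


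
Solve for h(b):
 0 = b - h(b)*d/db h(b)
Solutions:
 h(b) = -sqrt(C1 + b^2)
 h(b) = sqrt(C1 + b^2)


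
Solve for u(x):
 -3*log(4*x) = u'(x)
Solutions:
 u(x) = C1 - 3*x*log(x) - x*log(64) + 3*x


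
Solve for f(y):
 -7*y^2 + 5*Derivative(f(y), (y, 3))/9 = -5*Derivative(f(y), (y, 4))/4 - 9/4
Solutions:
 f(y) = C1 + C2*y + C3*y^2 + C4*exp(-4*y/9) + 21*y^5/100 - 189*y^4/80 + 1647*y^3/80


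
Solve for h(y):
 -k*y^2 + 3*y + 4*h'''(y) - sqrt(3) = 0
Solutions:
 h(y) = C1 + C2*y + C3*y^2 + k*y^5/240 - y^4/32 + sqrt(3)*y^3/24


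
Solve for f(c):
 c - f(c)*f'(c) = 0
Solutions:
 f(c) = -sqrt(C1 + c^2)
 f(c) = sqrt(C1 + c^2)


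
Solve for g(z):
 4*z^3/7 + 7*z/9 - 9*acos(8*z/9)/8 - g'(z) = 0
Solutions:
 g(z) = C1 + z^4/7 + 7*z^2/18 - 9*z*acos(8*z/9)/8 + 9*sqrt(81 - 64*z^2)/64


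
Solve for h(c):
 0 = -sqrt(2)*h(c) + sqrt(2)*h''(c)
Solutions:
 h(c) = C1*exp(-c) + C2*exp(c)


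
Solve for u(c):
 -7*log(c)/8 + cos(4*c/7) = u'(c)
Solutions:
 u(c) = C1 - 7*c*log(c)/8 + 7*c/8 + 7*sin(4*c/7)/4


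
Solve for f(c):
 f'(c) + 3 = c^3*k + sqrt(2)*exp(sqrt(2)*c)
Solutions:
 f(c) = C1 + c^4*k/4 - 3*c + exp(sqrt(2)*c)


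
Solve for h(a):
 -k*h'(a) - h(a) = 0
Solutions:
 h(a) = C1*exp(-a/k)


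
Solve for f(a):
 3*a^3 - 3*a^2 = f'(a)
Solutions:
 f(a) = C1 + 3*a^4/4 - a^3


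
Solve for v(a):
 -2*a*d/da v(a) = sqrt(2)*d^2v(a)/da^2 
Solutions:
 v(a) = C1 + C2*erf(2^(3/4)*a/2)


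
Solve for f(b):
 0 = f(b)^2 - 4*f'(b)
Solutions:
 f(b) = -4/(C1 + b)


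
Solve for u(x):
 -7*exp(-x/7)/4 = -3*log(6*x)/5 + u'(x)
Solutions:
 u(x) = C1 + 3*x*log(x)/5 + 3*x*(-1 + log(6))/5 + 49*exp(-x/7)/4


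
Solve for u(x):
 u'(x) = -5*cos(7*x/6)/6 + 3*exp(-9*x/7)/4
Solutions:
 u(x) = C1 - 5*sin(7*x/6)/7 - 7*exp(-9*x/7)/12


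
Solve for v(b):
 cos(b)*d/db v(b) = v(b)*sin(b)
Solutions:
 v(b) = C1/cos(b)


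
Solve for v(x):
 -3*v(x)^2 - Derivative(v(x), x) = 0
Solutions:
 v(x) = 1/(C1 + 3*x)


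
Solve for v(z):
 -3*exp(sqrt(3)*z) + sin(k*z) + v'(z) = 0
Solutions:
 v(z) = C1 + sqrt(3)*exp(sqrt(3)*z) + cos(k*z)/k


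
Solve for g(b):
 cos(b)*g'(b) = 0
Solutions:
 g(b) = C1


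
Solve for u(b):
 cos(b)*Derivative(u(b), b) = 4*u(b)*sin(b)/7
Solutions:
 u(b) = C1/cos(b)^(4/7)


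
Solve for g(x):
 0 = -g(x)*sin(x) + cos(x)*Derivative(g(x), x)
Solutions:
 g(x) = C1/cos(x)


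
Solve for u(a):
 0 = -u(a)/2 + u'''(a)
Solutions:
 u(a) = C3*exp(2^(2/3)*a/2) + (C1*sin(2^(2/3)*sqrt(3)*a/4) + C2*cos(2^(2/3)*sqrt(3)*a/4))*exp(-2^(2/3)*a/4)


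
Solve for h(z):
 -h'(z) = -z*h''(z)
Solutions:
 h(z) = C1 + C2*z^2


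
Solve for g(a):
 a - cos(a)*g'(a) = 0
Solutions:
 g(a) = C1 + Integral(a/cos(a), a)


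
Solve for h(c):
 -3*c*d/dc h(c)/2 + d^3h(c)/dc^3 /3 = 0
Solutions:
 h(c) = C1 + Integral(C2*airyai(6^(2/3)*c/2) + C3*airybi(6^(2/3)*c/2), c)


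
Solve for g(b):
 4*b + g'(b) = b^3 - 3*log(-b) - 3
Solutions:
 g(b) = C1 + b^4/4 - 2*b^2 - 3*b*log(-b)


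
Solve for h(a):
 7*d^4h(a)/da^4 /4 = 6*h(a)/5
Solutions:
 h(a) = C1*exp(-24^(1/4)*35^(3/4)*a/35) + C2*exp(24^(1/4)*35^(3/4)*a/35) + C3*sin(24^(1/4)*35^(3/4)*a/35) + C4*cos(24^(1/4)*35^(3/4)*a/35)


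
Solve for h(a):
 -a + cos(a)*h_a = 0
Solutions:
 h(a) = C1 + Integral(a/cos(a), a)


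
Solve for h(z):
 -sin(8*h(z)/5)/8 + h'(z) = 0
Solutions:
 -z/8 + 5*log(cos(8*h(z)/5) - 1)/16 - 5*log(cos(8*h(z)/5) + 1)/16 = C1


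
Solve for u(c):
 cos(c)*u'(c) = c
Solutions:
 u(c) = C1 + Integral(c/cos(c), c)


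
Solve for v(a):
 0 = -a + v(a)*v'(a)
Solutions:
 v(a) = -sqrt(C1 + a^2)
 v(a) = sqrt(C1 + a^2)


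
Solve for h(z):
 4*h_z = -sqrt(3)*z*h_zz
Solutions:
 h(z) = C1 + C2*z^(1 - 4*sqrt(3)/3)


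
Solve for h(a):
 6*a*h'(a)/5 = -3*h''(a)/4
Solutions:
 h(a) = C1 + C2*erf(2*sqrt(5)*a/5)


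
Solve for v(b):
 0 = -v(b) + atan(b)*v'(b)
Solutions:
 v(b) = C1*exp(Integral(1/atan(b), b))


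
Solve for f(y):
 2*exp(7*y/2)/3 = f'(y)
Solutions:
 f(y) = C1 + 4*exp(7*y/2)/21


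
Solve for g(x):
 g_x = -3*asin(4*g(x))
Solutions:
 Integral(1/asin(4*_y), (_y, g(x))) = C1 - 3*x


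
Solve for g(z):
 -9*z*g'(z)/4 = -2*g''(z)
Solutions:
 g(z) = C1 + C2*erfi(3*z/4)


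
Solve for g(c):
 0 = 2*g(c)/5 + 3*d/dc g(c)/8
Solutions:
 g(c) = C1*exp(-16*c/15)


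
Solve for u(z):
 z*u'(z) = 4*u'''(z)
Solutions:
 u(z) = C1 + Integral(C2*airyai(2^(1/3)*z/2) + C3*airybi(2^(1/3)*z/2), z)


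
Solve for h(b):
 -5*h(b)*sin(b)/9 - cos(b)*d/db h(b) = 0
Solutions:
 h(b) = C1*cos(b)^(5/9)


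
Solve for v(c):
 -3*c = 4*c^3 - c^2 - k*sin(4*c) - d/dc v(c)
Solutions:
 v(c) = C1 + c^4 - c^3/3 + 3*c^2/2 + k*cos(4*c)/4


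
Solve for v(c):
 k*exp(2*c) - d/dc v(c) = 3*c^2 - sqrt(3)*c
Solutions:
 v(c) = C1 - c^3 + sqrt(3)*c^2/2 + k*exp(2*c)/2


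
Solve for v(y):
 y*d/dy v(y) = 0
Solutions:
 v(y) = C1


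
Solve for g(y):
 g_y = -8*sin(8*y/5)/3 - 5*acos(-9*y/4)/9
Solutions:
 g(y) = C1 - 5*y*acos(-9*y/4)/9 - 5*sqrt(16 - 81*y^2)/81 + 5*cos(8*y/5)/3


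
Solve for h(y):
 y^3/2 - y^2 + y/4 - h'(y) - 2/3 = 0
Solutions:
 h(y) = C1 + y^4/8 - y^3/3 + y^2/8 - 2*y/3


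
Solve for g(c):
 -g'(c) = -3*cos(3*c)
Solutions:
 g(c) = C1 + sin(3*c)


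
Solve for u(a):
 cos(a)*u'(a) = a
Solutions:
 u(a) = C1 + Integral(a/cos(a), a)


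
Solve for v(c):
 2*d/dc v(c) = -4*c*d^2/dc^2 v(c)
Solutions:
 v(c) = C1 + C2*sqrt(c)


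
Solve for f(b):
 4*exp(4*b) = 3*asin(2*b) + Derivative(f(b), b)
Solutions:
 f(b) = C1 - 3*b*asin(2*b) - 3*sqrt(1 - 4*b^2)/2 + exp(4*b)


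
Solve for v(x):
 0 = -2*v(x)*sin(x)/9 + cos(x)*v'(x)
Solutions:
 v(x) = C1/cos(x)^(2/9)


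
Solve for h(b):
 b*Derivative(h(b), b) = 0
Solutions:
 h(b) = C1


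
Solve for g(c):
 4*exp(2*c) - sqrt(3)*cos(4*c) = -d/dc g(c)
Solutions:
 g(c) = C1 - 2*exp(2*c) + sqrt(3)*sin(4*c)/4


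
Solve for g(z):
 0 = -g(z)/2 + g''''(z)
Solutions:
 g(z) = C1*exp(-2^(3/4)*z/2) + C2*exp(2^(3/4)*z/2) + C3*sin(2^(3/4)*z/2) + C4*cos(2^(3/4)*z/2)


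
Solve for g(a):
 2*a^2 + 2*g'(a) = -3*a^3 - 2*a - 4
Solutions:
 g(a) = C1 - 3*a^4/8 - a^3/3 - a^2/2 - 2*a


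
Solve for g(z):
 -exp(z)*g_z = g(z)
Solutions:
 g(z) = C1*exp(exp(-z))


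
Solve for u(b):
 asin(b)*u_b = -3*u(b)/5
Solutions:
 u(b) = C1*exp(-3*Integral(1/asin(b), b)/5)


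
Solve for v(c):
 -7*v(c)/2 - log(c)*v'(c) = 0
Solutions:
 v(c) = C1*exp(-7*li(c)/2)


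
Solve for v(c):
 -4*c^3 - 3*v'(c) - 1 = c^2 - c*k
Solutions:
 v(c) = C1 - c^4/3 - c^3/9 + c^2*k/6 - c/3


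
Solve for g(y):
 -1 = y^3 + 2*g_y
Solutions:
 g(y) = C1 - y^4/8 - y/2


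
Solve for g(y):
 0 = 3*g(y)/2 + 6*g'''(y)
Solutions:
 g(y) = C3*exp(-2^(1/3)*y/2) + (C1*sin(2^(1/3)*sqrt(3)*y/4) + C2*cos(2^(1/3)*sqrt(3)*y/4))*exp(2^(1/3)*y/4)


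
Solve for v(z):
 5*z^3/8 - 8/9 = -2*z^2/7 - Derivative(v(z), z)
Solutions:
 v(z) = C1 - 5*z^4/32 - 2*z^3/21 + 8*z/9


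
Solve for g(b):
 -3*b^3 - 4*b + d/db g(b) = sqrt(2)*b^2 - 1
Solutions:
 g(b) = C1 + 3*b^4/4 + sqrt(2)*b^3/3 + 2*b^2 - b


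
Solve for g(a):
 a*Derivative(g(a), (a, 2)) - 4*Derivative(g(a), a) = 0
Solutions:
 g(a) = C1 + C2*a^5


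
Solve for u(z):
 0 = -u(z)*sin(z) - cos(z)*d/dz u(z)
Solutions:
 u(z) = C1*cos(z)


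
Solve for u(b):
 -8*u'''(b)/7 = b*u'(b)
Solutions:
 u(b) = C1 + Integral(C2*airyai(-7^(1/3)*b/2) + C3*airybi(-7^(1/3)*b/2), b)


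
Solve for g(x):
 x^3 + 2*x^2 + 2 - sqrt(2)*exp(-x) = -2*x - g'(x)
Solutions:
 g(x) = C1 - x^4/4 - 2*x^3/3 - x^2 - 2*x - sqrt(2)*exp(-x)


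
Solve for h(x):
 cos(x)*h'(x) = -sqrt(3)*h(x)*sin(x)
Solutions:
 h(x) = C1*cos(x)^(sqrt(3))


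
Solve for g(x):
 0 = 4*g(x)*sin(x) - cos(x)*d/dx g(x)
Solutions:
 g(x) = C1/cos(x)^4


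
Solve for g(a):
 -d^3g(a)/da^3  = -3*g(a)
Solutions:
 g(a) = C3*exp(3^(1/3)*a) + (C1*sin(3^(5/6)*a/2) + C2*cos(3^(5/6)*a/2))*exp(-3^(1/3)*a/2)


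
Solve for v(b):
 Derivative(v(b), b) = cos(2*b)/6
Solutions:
 v(b) = C1 + sin(2*b)/12


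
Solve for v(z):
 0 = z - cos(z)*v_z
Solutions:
 v(z) = C1 + Integral(z/cos(z), z)


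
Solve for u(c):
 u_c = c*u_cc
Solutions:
 u(c) = C1 + C2*c^2


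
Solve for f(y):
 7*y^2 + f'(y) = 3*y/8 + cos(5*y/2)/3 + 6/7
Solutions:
 f(y) = C1 - 7*y^3/3 + 3*y^2/16 + 6*y/7 + 2*sin(5*y/2)/15


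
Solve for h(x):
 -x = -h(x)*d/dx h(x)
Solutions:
 h(x) = -sqrt(C1 + x^2)
 h(x) = sqrt(C1 + x^2)


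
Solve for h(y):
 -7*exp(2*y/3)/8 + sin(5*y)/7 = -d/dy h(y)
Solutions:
 h(y) = C1 + 21*exp(2*y/3)/16 + cos(5*y)/35


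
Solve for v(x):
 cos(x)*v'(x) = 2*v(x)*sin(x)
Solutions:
 v(x) = C1/cos(x)^2


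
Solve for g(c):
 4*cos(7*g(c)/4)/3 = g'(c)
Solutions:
 -4*c/3 - 2*log(sin(7*g(c)/4) - 1)/7 + 2*log(sin(7*g(c)/4) + 1)/7 = C1
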